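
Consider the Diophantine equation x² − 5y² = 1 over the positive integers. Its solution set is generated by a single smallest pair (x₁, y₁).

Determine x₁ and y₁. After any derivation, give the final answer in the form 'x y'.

√5 → a₀=2, period (4); ℓ=1 odd so k=1
i=0: a=2 ⇒ p=2, q=1
i=1: a=4 ⇒ p=9, q=4
(x₁, y₁) = (9, 4);  9² − 5·4² = 1 ✓

9 4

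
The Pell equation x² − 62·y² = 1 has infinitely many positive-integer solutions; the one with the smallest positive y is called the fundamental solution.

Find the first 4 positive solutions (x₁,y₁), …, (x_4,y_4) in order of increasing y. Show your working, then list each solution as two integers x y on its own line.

63 8
7937 1008
999999 127000
125991937 16000992

d=62: √d = [7; 1,6,1,14] (ℓ=4, even), read p_3/q_3
a_0=7:  p_0=7·1+0=7,  q_0=7·0+1=1
a_1=1:  p_1=1·7+1=8,  q_1=1·1+0=1
a_2=6:  p_2=6·8+7=55,  q_2=6·1+1=7
a_3=1:  p_3=1·55+8=63,  q_3=1·7+1=8
fundamental: x₁=63, y₁=8  (since 3969 − 62·64 = 1)
(x_2, y_2) = (63·63 + 62·8·8, 63·8 + 8·63) = (7937, 1008)
(x_3, y_3) = (63·7937 + 62·8·1008, 63·1008 + 8·7937) = (999999, 127000)
(x_4, y_4) = (63·999999 + 62·8·127000, 63·127000 + 8·999999) = (125991937, 16000992)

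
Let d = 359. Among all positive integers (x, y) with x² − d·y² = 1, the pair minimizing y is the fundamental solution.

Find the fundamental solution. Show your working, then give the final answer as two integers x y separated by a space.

d=359: √d = [18; 1,17,1,36] (ℓ=4, even), read p_3/q_3
k=0  a_k=18  p_k/q_k = 18/1
k=1  a_k=1  p_k/q_k = 19/1
k=2  a_k=17  p_k/q_k = 341/18
k=3  a_k=1  p_k/q_k = 360/19
(x₁, y₁) = (360, 19);  360² − 359·19² = 1 ✓

360 19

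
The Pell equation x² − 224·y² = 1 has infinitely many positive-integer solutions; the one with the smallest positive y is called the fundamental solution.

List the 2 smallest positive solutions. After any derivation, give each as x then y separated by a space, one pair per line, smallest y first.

15 1
449 30

d=224: √d = [14; 1,28] (ℓ=2, even), read p_1/q_1
k=0  a_k=14  p_k/q_k = 14/1
k=1  a_k=1  p_k/q_k = 15/1
→ (15, 1).  Check: 15²=225, 224·1²=224, difference 1.
n=2: (15,1)∘(15,1) = (15·15+224·1·1, 15·1+1·15) = (449,30)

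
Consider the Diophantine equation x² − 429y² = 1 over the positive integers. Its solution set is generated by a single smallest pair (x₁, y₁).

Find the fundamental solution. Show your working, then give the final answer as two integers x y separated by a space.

1524095 73584

√429 → a₀=20, period (1,2,2,9,1,12,1,9,2,2,1,40); ℓ=12 even so k=11
i=0: a=20 ⇒ p=20, q=1
i=1: a=1 ⇒ p=21, q=1
…
i=3: a=2 ⇒ p=145, q=7
i=4: a=9 ⇒ p=1367, q=66
i=5: a=1 ⇒ p=1512, q=73
…
i=10: a=2 ⇒ p=1085636, q=52415
i=11: a=1 ⇒ p=1524095, q=73584
→ (1524095, 73584).  Check: 1524095²=2322865569025, 429·73584²=2322865569024, difference 1.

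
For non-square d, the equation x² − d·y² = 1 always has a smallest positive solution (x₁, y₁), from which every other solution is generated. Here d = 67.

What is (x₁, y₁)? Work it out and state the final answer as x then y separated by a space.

48842 5967

√67 = [8; 5,2,1,1,7,1,1,2,5,16, …], period ℓ=10 (even) → k=9
step 0: (8, 1)  from 8·(1,0) + (0,1)
…
step 2: (90, 11)  from 2·(41,5) + (8,1)
step 3: (131, 16)  from 1·(90,11) + (41,5)
step 4: (221, 27)  from 1·(131,16) + (90,11)
…
step 6: (1899, 232)  from 1·(1678,205) + (221,27)
step 7: (3577, 437)  from 1·(1899,232) + (1678,205)
step 8: (9053, 1106)  from 2·(3577,437) + (1899,232)
step 9: (48842, 5967)  from 5·(9053,1106) + (3577,437)
fundamental: x₁=48842, y₁=5967  (since 2385540964 − 67·35605089 = 1)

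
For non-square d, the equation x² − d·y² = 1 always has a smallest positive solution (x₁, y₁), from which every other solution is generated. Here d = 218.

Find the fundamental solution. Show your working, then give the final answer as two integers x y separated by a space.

√218 = [14; 1,3,3,1,28, …], period ℓ=5 (odd) → k=9
i=0: a=14 ⇒ p=14, q=1
i=1: a=1 ⇒ p=15, q=1
…
i=5: a=28 ⇒ p=7220, q=489
…
i=8: a=3 ⇒ p=96370, q=6527
i=9: a=1 ⇒ p=126003, q=8534
→ (126003, 8534).  Check: 126003²=15876756009, 218·8534²=15876756008, difference 1.

126003 8534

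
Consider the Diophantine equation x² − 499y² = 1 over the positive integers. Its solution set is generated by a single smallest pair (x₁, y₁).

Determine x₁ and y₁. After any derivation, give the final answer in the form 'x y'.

√499 = [22; 2,1,21,1,2,44, …], period ℓ=6 (even) → k=5
a_0=22:  p_0=22·1+0=22,  q_0=22·0+1=1
…
a_2=1:  p_2=1·45+22=67,  q_2=1·2+1=3
a_3=21:  p_3=21·67+45=1452,  q_3=21·3+2=65
a_4=1:  p_4=1·1452+67=1519,  q_4=1·65+3=68
a_5=2:  p_5=2·1519+1452=4490,  q_5=2·68+65=201
fundamental: x₁=4490, y₁=201  (since 20160100 − 499·40401 = 1)

4490 201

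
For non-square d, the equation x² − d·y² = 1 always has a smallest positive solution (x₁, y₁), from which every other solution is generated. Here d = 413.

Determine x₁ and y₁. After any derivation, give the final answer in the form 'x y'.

d=413: √d = [20; 3,9,1,4,1,9,3,40] (ℓ=8, even), read p_7/q_7
i=0: a=20 ⇒ p=20, q=1
…
i=2: a=9 ⇒ p=569, q=28
i=3: a=1 ⇒ p=630, q=31
…
i=6: a=9 ⇒ p=36560, q=1799
i=7: a=3 ⇒ p=113399, q=5580
→ (113399, 5580).  Check: 113399²=12859333201, 413·5580²=12859333200, difference 1.

113399 5580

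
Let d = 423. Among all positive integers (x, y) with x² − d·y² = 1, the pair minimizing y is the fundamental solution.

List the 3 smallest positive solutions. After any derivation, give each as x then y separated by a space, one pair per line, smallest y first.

4607 224
42448897 2063936
391124132351 19017106080

d=423: √d = [20; 1,1,3,4,3,1,1,40] (ℓ=8, even), read p_7/q_7
i=0: a=20 ⇒ p=20, q=1
…
i=2: a=1 ⇒ p=41, q=2
i=3: a=3 ⇒ p=144, q=7
i=4: a=4 ⇒ p=617, q=30
…
i=6: a=1 ⇒ p=2612, q=127
i=7: a=1 ⇒ p=4607, q=224
(x₁, y₁) = (4607, 224);  4607² − 423·224² = 1 ✓
(x_2, y_2) = (4607·4607 + 423·224·224, 4607·224 + 224·4607) = (42448897, 2063936)
(x_3, y_3) = (4607·42448897 + 423·224·2063936, 4607·2063936 + 224·42448897) = (391124132351, 19017106080)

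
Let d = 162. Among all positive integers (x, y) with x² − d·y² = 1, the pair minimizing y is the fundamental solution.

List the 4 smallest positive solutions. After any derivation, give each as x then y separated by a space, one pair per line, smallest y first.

√162 → a₀=12, period (1,2,1,2,12,2,1,2,1,24); ℓ=10 even so k=9
i=0: a=12 ⇒ p=12, q=1
i=1: a=1 ⇒ p=13, q=1
i=2: a=2 ⇒ p=38, q=3
i=3: a=1 ⇒ p=51, q=4
i=4: a=2 ⇒ p=140, q=11
…
i=6: a=2 ⇒ p=3602, q=283
i=7: a=1 ⇒ p=5333, q=419
i=8: a=2 ⇒ p=14268, q=1121
i=9: a=1 ⇒ p=19601, q=1540
→ (19601, 1540).  Check: 19601²=384199201, 162·1540²=384199200, difference 1.
n=2: (19601,1540)∘(19601,1540) = (19601·19601+162·1540·1540, 19601·1540+1540·19601) = (768398401,60371080)
n=3: (768398401,60371080)∘(19601,1540) = (19601·768398401+162·1540·60371080, 19601·60371080+1540·768398401) = (30122754096401,2366667076620)
n=4: (30122754096401,2366667076620)∘(19601,1540) = (19601·30122754096401+162·1540·2366667076620, 19601·2366667076620+1540·30122754096401) = (1180872205318713601,92778082677286160)

19601 1540
768398401 60371080
30122754096401 2366667076620
1180872205318713601 92778082677286160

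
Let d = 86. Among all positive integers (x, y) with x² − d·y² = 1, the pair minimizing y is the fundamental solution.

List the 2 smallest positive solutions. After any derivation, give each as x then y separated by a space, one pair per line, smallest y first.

10405 1122
216528049 23348820

√86 → a₀=9, period (3,1,1,1,8,1,1,1,3,18); ℓ=10 even so k=9
step 0: (9, 1)  from 9·(1,0) + (0,1)
…
step 2: (37, 4)  from 1·(28,3) + (9,1)
…
step 5: (881, 95)  from 8·(102,11) + (65,7)
…
step 7: (1864, 201)  from 1·(983,106) + (881,95)
step 8: (2847, 307)  from 1·(1864,201) + (983,106)
step 9: (10405, 1122)  from 3·(2847,307) + (1864,201)
fundamental: x₁=10405, y₁=1122  (since 108264025 − 86·1258884 = 1)
(10405+1122√86)^2 = 216528049 + 23348820√86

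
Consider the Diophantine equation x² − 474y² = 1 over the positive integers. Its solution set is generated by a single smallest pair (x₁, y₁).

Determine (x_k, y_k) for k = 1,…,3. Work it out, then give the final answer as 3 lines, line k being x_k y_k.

√474 = [21; 1,3,2,1,1,…,3,1,42, …], period ℓ=14 (even) → k=13
k=0  a_k=21  p_k/q_k = 21/1
k=1  a_k=1  p_k/q_k = 22/1
k=2  a_k=3  p_k/q_k = 87/4
…
k=4  a_k=1  p_k/q_k = 283/13
k=5  a_k=1  p_k/q_k = 479/22
k=6  a_k=1  p_k/q_k = 762/35
k=7  a_k=6  p_k/q_k = 5051/232
k=8  a_k=1  p_k/q_k = 5813/267
k=9  a_k=1  p_k/q_k = 10864/499
k=10  a_k=1  p_k/q_k = 16677/766
k=11  a_k=2  p_k/q_k = 44218/2031
k=12  a_k=3  p_k/q_k = 149331/6859
k=13  a_k=1  p_k/q_k = 193549/8890
(x₁, y₁) = (193549, 8890);  193549² − 474·8890² = 1 ✓
(193549+8890√474)^2 = 74922430801 + 3441301220√474
(193549+8890√474)^3 = 29002323118011949 + 1332120819650670√474

193549 8890
74922430801 3441301220
29002323118011949 1332120819650670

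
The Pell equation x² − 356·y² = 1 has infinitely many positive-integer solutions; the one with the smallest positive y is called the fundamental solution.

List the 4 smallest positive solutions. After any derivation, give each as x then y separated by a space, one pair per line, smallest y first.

500001 26500
500002000001 26500053000
500003000004500001 26500106000079500
500004000010000008000001 26500159000265000106000

d=356: √d = [18; 1,6,1,1,2,…,6,1,36] (ℓ=14, even), read p_13/q_13
i=0: a=18 ⇒ p=18, q=1
…
i=3: a=1 ⇒ p=151, q=8
…
i=5: a=2 ⇒ p=717, q=38
…
i=11: a=1 ⇒ p=66019, q=3499
i=12: a=6 ⇒ p=433982, q=23001
i=13: a=1 ⇒ p=500001, q=26500
(x₁, y₁) = (500001, 26500);  500001² − 356·26500² = 1 ✓
(500001+26500√356)^2 = 500002000001 + 26500053000√356
(500001+26500√356)^3 = 500003000004500001 + 26500106000079500√356
(500001+26500√356)^4 = 500004000010000008000001 + 26500159000265000106000√356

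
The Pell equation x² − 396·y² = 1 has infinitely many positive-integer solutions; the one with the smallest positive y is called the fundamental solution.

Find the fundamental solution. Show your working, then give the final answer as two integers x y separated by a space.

[19; 1,8,1,38] for √396; ℓ=4 ⇒ convergent index 3
k=0  a_k=19  p_k/q_k = 19/1
k=1  a_k=1  p_k/q_k = 20/1
k=2  a_k=8  p_k/q_k = 179/9
k=3  a_k=1  p_k/q_k = 199/10
(x₁, y₁) = (199, 10);  199² − 396·10² = 1 ✓

199 10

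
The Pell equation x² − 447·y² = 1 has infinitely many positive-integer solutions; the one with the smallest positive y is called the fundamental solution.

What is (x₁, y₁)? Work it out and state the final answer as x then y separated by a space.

148 7

d=447: √d = [21; 7,42] (ℓ=2, even), read p_1/q_1
step 0: (21, 1)  from 21·(1,0) + (0,1)
step 1: (148, 7)  from 7·(21,1) + (1,0)
→ (148, 7).  Check: 148²=21904, 447·7²=21903, difference 1.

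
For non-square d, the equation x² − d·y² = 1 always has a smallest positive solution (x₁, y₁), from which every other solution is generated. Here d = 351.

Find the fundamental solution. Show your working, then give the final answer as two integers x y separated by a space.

√351 = [18; 1,2,1,3,2,2,2,3,1,2,1,36, …], period ℓ=12 (even) → k=11
i=0: a=18 ⇒ p=18, q=1
i=1: a=1 ⇒ p=19, q=1
…
i=5: a=2 ⇒ p=637, q=34
…
i=7: a=2 ⇒ p=3747, q=200
i=8: a=3 ⇒ p=12796, q=683
…
i=10: a=2 ⇒ p=45882, q=2449
i=11: a=1 ⇒ p=62425, q=3332
(x₁, y₁) = (62425, 3332);  62425² − 351·3332² = 1 ✓

62425 3332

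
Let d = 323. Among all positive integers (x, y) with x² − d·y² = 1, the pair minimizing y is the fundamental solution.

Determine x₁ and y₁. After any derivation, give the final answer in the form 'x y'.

18 1

√323 = [17; 1,34, …], period ℓ=2 (even) → k=1
step 0: (17, 1)  from 17·(1,0) + (0,1)
step 1: (18, 1)  from 1·(17,1) + (1,0)
(x₁, y₁) = (18, 1);  18² − 323·1² = 1 ✓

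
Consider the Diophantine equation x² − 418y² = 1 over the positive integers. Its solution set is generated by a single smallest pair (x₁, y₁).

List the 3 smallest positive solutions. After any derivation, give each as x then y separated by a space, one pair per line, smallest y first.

33857 1656
2292592897 112134384
155240635393601 7593067676520

d=418: √d = [20; 2,4,20,4,2,40] (ℓ=6, even), read p_5/q_5
k=0  a_k=20  p_k/q_k = 20/1
…
k=2  a_k=4  p_k/q_k = 184/9
…
k=4  a_k=4  p_k/q_k = 15068/737
k=5  a_k=2  p_k/q_k = 33857/1656
(x₁, y₁) = (33857, 1656);  33857² − 418·1656² = 1 ✓
k=2:  x_2 = 33857·33857+418·1656·1656 = 2292592897,  y_2 = 33857·1656+1656·33857 = 112134384
k=3:  x_3 = 33857·2292592897+418·1656·112134384 = 155240635393601,  y_3 = 33857·112134384+1656·2292592897 = 7593067676520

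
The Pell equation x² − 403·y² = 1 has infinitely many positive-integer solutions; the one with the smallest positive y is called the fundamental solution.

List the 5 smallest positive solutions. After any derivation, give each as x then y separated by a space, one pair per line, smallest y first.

669878 33369
897473069767 44706317964
1202394930058086974 59895557730143415
1610915821914004898868577 80245432842261314788776
2158234137903017152358511160238 107509300122956754498421235241

√403 → a₀=20, period (13,2,1,3,1,3,1,2,13,40); ℓ=10 even so k=9
k=0  a_k=20  p_k/q_k = 20/1
k=1  a_k=13  p_k/q_k = 261/13
…
k=3  a_k=1  p_k/q_k = 803/40
…
k=8  a_k=2  p_k/q_k = 50147/2498
k=9  a_k=13  p_k/q_k = 669878/33369
fundamental: x₁=669878, y₁=33369  (since 448736534884 − 403·1113490161 = 1)
k=2:  x_2 = 669878·669878+403·33369·33369 = 897473069767,  y_2 = 669878·33369+33369·669878 = 44706317964
k=3:  x_3 = 669878·897473069767+403·33369·44706317964 = 1202394930058086974,  y_3 = 669878·44706317964+33369·897473069767 = 59895557730143415
k=4:  x_4 = 669878·1202394930058086974+403·33369·59895557730143415 = 1610915821914004898868577,  y_4 = 669878·59895557730143415+33369·1202394930058086974 = 80245432842261314788776
k=5:  x_5 = 669878·1610915821914004898868577+403·33369·80245432842261314788776 = 2158234137903017152358511160238,  y_5 = 669878·80245432842261314788776+33369·1610915821914004898868577 = 107509300122956754498421235241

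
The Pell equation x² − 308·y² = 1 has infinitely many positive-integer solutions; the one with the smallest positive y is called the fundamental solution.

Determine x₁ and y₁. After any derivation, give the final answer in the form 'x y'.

351 20

d=308: √d = [17; 1,1,4,1,1,34] (ℓ=6, even), read p_5/q_5
step 0: (17, 1)  from 17·(1,0) + (0,1)
step 1: (18, 1)  from 1·(17,1) + (1,0)
step 2: (35, 2)  from 1·(18,1) + (17,1)
step 3: (158, 9)  from 4·(35,2) + (18,1)
step 4: (193, 11)  from 1·(158,9) + (35,2)
step 5: (351, 20)  from 1·(193,11) + (158,9)
→ (351, 20).  Check: 351²=123201, 308·20²=123200, difference 1.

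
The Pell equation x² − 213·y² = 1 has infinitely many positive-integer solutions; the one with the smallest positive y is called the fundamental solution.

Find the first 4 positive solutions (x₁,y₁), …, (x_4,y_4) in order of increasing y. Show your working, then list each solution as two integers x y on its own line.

194399 13320
75581942401 5178789360
29386108041429599 2013502945575960
11425260034216163289601 782845918228863306720

√213 = [14; 1,1,2,6,1,8,1,6,2,1,1,28, …], period ℓ=12 (even) → k=11
k=0  a_k=14  p_k/q_k = 14/1
k=1  a_k=1  p_k/q_k = 15/1
k=2  a_k=1  p_k/q_k = 29/2
k=3  a_k=2  p_k/q_k = 73/5
k=4  a_k=6  p_k/q_k = 467/32
…
k=6  a_k=8  p_k/q_k = 4787/328
…
k=8  a_k=6  p_k/q_k = 36749/2518
k=9  a_k=2  p_k/q_k = 78825/5401
k=10  a_k=1  p_k/q_k = 115574/7919
k=11  a_k=1  p_k/q_k = 194399/13320
→ (194399, 13320).  Check: 194399²=37790971201, 213·13320²=37790971200, difference 1.
(x_2, y_2) = (194399·194399 + 213·13320·13320, 194399·13320 + 13320·194399) = (75581942401, 5178789360)
(x_3, y_3) = (194399·75581942401 + 213·13320·5178789360, 194399·5178789360 + 13320·75581942401) = (29386108041429599, 2013502945575960)
(x_4, y_4) = (194399·29386108041429599 + 213·13320·2013502945575960, 194399·2013502945575960 + 13320·29386108041429599) = (11425260034216163289601, 782845918228863306720)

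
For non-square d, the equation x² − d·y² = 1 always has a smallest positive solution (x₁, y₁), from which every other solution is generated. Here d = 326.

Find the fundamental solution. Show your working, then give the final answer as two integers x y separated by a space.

[18; 18,36] for √326; ℓ=2 ⇒ convergent index 1
a_0=18:  p_0=18·1+0=18,  q_0=18·0+1=1
a_1=18:  p_1=18·18+1=325,  q_1=18·1+0=18
fundamental: x₁=325, y₁=18  (since 105625 − 326·324 = 1)

325 18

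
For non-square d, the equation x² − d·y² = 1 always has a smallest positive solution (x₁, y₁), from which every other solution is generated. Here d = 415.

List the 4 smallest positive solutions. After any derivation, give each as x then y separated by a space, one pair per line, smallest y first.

[20; 2,1,2,4,6,…,1,2,40] for √415; ℓ=16 ⇒ convergent index 15
k=0  a_k=20  p_k/q_k = 20/1
…
k=5  a_k=6  p_k/q_k = 4441/218
…
k=7  a_k=1  p_k/q_k = 9595/471
k=8  a_k=3  p_k/q_k = 33939/1666
k=9  a_k=1  p_k/q_k = 43534/2137
k=10  a_k=1  p_k/q_k = 77473/3803
…
k=12  a_k=4  p_k/q_k = 2110961/103623
k=13  a_k=2  p_k/q_k = 4730294/232201
k=14  a_k=1  p_k/q_k = 6841255/335824
k=15  a_k=2  p_k/q_k = 18412804/903849
fundamental: x₁=18412804, y₁=903849  (since 339031351142416 − 415·816943014801 = 1)
(18412804+903849√415)^2 = 678062702284831 + 33284788965192√415
(18412804+903849√415)^3 = 24970071273761872339444 + 1225732590794885332887√415
(18412804+903849√415)^4 = 919538056459614718055705397121 + 45138347901436822389057205104√415

18412804 903849
678062702284831 33284788965192
24970071273761872339444 1225732590794885332887
919538056459614718055705397121 45138347901436822389057205104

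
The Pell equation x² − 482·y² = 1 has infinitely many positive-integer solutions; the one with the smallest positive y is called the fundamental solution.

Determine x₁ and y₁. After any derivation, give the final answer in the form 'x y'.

483 22

[21; 1,20,1,42] for √482; ℓ=4 ⇒ convergent index 3
step 0: (21, 1)  from 21·(1,0) + (0,1)
…
step 2: (461, 21)  from 20·(22,1) + (21,1)
step 3: (483, 22)  from 1·(461,21) + (22,1)
→ (483, 22).  Check: 483²=233289, 482·22²=233288, difference 1.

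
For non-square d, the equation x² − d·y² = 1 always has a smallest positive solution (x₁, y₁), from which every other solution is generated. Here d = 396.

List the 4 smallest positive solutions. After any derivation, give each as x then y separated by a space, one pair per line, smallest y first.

199 10
79201 3980
31521799 1584030
12545596801 630439960

√396 = [19; 1,8,1,38, …], period ℓ=4 (even) → k=3
step 0: (19, 1)  from 19·(1,0) + (0,1)
…
step 2: (179, 9)  from 8·(20,1) + (19,1)
step 3: (199, 10)  from 1·(179,9) + (20,1)
fundamental: x₁=199, y₁=10  (since 39601 − 396·100 = 1)
n=2: (199,10)∘(199,10) = (199·199+396·10·10, 199·10+10·199) = (79201,3980)
n=3: (79201,3980)∘(199,10) = (199·79201+396·10·3980, 199·3980+10·79201) = (31521799,1584030)
n=4: (31521799,1584030)∘(199,10) = (199·31521799+396·10·1584030, 199·1584030+10·31521799) = (12545596801,630439960)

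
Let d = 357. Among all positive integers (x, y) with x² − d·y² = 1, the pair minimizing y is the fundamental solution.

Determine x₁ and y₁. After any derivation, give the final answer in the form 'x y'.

3401 180

√357 = [18; 1,8,2,8,1,36, …], period ℓ=6 (even) → k=5
i=0: a=18 ⇒ p=18, q=1
i=1: a=1 ⇒ p=19, q=1
…
i=4: a=8 ⇒ p=3042, q=161
i=5: a=1 ⇒ p=3401, q=180
→ (3401, 180).  Check: 3401²=11566801, 357·180²=11566800, difference 1.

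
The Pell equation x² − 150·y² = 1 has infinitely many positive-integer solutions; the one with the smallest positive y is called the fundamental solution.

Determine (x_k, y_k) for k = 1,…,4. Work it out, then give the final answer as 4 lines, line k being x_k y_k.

[12; 4,24] for √150; ℓ=2 ⇒ convergent index 1
i=0: a=12 ⇒ p=12, q=1
i=1: a=4 ⇒ p=49, q=4
→ (49, 4).  Check: 49²=2401, 150·4²=2400, difference 1.
(49+4√150)^2 = 4801 + 392√150
(49+4√150)^3 = 470449 + 38412√150
(49+4√150)^4 = 46099201 + 3763984√150

49 4
4801 392
470449 38412
46099201 3763984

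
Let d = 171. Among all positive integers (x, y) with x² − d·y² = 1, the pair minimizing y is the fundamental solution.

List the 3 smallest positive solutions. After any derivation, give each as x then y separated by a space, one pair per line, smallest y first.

170 13
57799 4420
19651490 1502787

d=171: √d = [13; 13,26] (ℓ=2, even), read p_1/q_1
k=0  a_k=13  p_k/q_k = 13/1
k=1  a_k=13  p_k/q_k = 170/13
fundamental: x₁=170, y₁=13  (since 28900 − 171·169 = 1)
(x_2, y_2) = (170·170 + 171·13·13, 170·13 + 13·170) = (57799, 4420)
(x_3, y_3) = (170·57799 + 171·13·4420, 170·4420 + 13·57799) = (19651490, 1502787)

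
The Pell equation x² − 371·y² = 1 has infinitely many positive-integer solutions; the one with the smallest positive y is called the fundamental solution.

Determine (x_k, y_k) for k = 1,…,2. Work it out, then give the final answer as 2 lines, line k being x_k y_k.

1695 88
5746049 298320

d=371: √d = [19; 3,1,4,1,3,38] (ℓ=6, even), read p_5/q_5
step 0: (19, 1)  from 19·(1,0) + (0,1)
step 1: (58, 3)  from 3·(19,1) + (1,0)
step 2: (77, 4)  from 1·(58,3) + (19,1)
…
step 4: (443, 23)  from 1·(366,19) + (77,4)
step 5: (1695, 88)  from 3·(443,23) + (366,19)
(x₁, y₁) = (1695, 88);  1695² − 371·88² = 1 ✓
(1695+88√371)^2 = 5746049 + 298320√371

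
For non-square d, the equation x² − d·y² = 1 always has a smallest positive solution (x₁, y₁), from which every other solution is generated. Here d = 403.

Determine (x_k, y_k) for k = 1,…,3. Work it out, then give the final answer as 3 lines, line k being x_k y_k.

669878 33369
897473069767 44706317964
1202394930058086974 59895557730143415

√403 = [20; 13,2,1,3,1,3,1,2,13,40, …], period ℓ=10 (even) → k=9
k=0  a_k=20  p_k/q_k = 20/1
…
k=2  a_k=2  p_k/q_k = 542/27
…
k=4  a_k=3  p_k/q_k = 2951/147
k=5  a_k=1  p_k/q_k = 3754/187
k=6  a_k=3  p_k/q_k = 14213/708
…
k=8  a_k=2  p_k/q_k = 50147/2498
k=9  a_k=13  p_k/q_k = 669878/33369
→ (669878, 33369).  Check: 669878²=448736534884, 403·33369²=448736534883, difference 1.
n=2: (669878,33369)∘(669878,33369) = (669878·669878+403·33369·33369, 669878·33369+33369·669878) = (897473069767,44706317964)
n=3: (897473069767,44706317964)∘(669878,33369) = (669878·897473069767+403·33369·44706317964, 669878·44706317964+33369·897473069767) = (1202394930058086974,59895557730143415)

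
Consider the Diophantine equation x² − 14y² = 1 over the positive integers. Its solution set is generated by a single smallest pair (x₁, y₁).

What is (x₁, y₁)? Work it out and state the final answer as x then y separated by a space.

15 4

√14 = [3; 1,2,1,6, …], period ℓ=4 (even) → k=3
i=0: a=3 ⇒ p=3, q=1
i=1: a=1 ⇒ p=4, q=1
i=2: a=2 ⇒ p=11, q=3
i=3: a=1 ⇒ p=15, q=4
(x₁, y₁) = (15, 4);  15² − 14·4² = 1 ✓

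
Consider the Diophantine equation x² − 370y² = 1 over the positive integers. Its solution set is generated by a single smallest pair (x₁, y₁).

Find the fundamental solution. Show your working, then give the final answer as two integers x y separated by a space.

213859 11118

√370 = [19; 4,4,38, …], period ℓ=3 (odd) → k=5
step 0: (19, 1)  from 19·(1,0) + (0,1)
step 1: (77, 4)  from 4·(19,1) + (1,0)
step 2: (327, 17)  from 4·(77,4) + (19,1)
…
step 4: (50339, 2617)  from 4·(12503,650) + (327,17)
step 5: (213859, 11118)  from 4·(50339,2617) + (12503,650)
→ (213859, 11118).  Check: 213859²=45735671881, 370·11118²=45735671880, difference 1.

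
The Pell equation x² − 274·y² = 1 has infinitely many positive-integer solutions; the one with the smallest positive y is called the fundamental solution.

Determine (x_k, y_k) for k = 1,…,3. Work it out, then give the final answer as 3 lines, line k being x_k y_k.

3959299 239190
31352097142801 1894049455620
248264653730785753699 14998216231173381570

√274 = [16; 1,1,4,4,1,1,32, …], period ℓ=7 (odd) → k=13
k=0  a_k=16  p_k/q_k = 16/1
…
k=5  a_k=1  p_k/q_k = 778/47
…
k=9  a_k=1  p_k/q_k = 93011/5619
…
k=11  a_k=4  p_k/q_k = 1770023/106931
k=12  a_k=1  p_k/q_k = 2189276/132259
k=13  a_k=1  p_k/q_k = 3959299/239190
→ (3959299, 239190).  Check: 3959299²=15676048571401, 274·239190²=15676048571400, difference 1.
n=2: (3959299,239190)∘(3959299,239190) = (3959299·3959299+274·239190·239190, 3959299·239190+239190·3959299) = (31352097142801,1894049455620)
n=3: (31352097142801,1894049455620)∘(3959299,239190) = (3959299·31352097142801+274·239190·1894049455620, 3959299·1894049455620+239190·31352097142801) = (248264653730785753699,14998216231173381570)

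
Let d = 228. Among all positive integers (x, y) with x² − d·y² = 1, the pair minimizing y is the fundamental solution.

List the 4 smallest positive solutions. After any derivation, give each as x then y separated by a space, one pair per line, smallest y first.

151 10
45601 3020
13771351 912030
4158902401 275430040

√228 → a₀=15, period (10,30); ℓ=2 even so k=1
i=0: a=15 ⇒ p=15, q=1
i=1: a=10 ⇒ p=151, q=10
(x₁, y₁) = (151, 10);  151² − 228·10² = 1 ✓
k=2:  x_2 = 151·151+228·10·10 = 45601,  y_2 = 151·10+10·151 = 3020
k=3:  x_3 = 151·45601+228·10·3020 = 13771351,  y_3 = 151·3020+10·45601 = 912030
k=4:  x_4 = 151·13771351+228·10·912030 = 4158902401,  y_4 = 151·912030+10·13771351 = 275430040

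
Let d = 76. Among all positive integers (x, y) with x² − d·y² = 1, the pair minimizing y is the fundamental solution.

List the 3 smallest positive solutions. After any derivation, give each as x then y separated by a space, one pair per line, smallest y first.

[8; 1,2,1,1,5,4,5,1,1,2,1,16] for √76; ℓ=12 ⇒ convergent index 11
i=0: a=8 ⇒ p=8, q=1
…
i=3: a=1 ⇒ p=35, q=4
…
i=7: a=5 ⇒ p=7445, q=854
…
i=10: a=2 ⇒ p=41488, q=4759
i=11: a=1 ⇒ p=57799, q=6630
→ (57799, 6630).  Check: 57799²=3340724401, 76·6630²=3340724400, difference 1.
(57799+6630√76)^2 = 6681448801 + 766414740√76
(57799+6630√76)^3 = 772362118440199 + 88596011107890√76

57799 6630
6681448801 766414740
772362118440199 88596011107890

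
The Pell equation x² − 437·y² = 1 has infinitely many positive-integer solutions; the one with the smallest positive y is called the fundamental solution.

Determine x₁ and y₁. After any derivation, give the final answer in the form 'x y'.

√437 = [20; 1,9,2,9,1,40, …], period ℓ=6 (even) → k=5
i=0: a=20 ⇒ p=20, q=1
i=1: a=1 ⇒ p=21, q=1
…
i=3: a=2 ⇒ p=439, q=21
i=4: a=9 ⇒ p=4160, q=199
i=5: a=1 ⇒ p=4599, q=220
fundamental: x₁=4599, y₁=220  (since 21150801 − 437·48400 = 1)

4599 220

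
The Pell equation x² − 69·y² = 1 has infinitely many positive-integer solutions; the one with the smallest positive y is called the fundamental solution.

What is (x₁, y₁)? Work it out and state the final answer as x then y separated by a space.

√69 → a₀=8, period (3,3,1,4,1,3,3,16); ℓ=8 even so k=7
k=0  a_k=8  p_k/q_k = 8/1
k=1  a_k=3  p_k/q_k = 25/3
k=2  a_k=3  p_k/q_k = 83/10
k=3  a_k=1  p_k/q_k = 108/13
k=4  a_k=4  p_k/q_k = 515/62
…
k=6  a_k=3  p_k/q_k = 2384/287
k=7  a_k=3  p_k/q_k = 7775/936
(x₁, y₁) = (7775, 936);  7775² − 69·936² = 1 ✓

7775 936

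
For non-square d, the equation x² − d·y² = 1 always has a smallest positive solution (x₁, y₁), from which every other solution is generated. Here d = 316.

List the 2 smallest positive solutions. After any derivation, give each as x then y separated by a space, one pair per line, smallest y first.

12799 720
327628801 18430560

[17; 1,3,2,8,2,3,1,34] for √316; ℓ=8 ⇒ convergent index 7
i=0: a=17 ⇒ p=17, q=1
i=1: a=1 ⇒ p=18, q=1
i=2: a=3 ⇒ p=71, q=4
i=3: a=2 ⇒ p=160, q=9
i=4: a=8 ⇒ p=1351, q=76
…
i=6: a=3 ⇒ p=9937, q=559
i=7: a=1 ⇒ p=12799, q=720
(x₁, y₁) = (12799, 720);  12799² − 316·720² = 1 ✓
n=2: (12799,720)∘(12799,720) = (12799·12799+316·720·720, 12799·720+720·12799) = (327628801,18430560)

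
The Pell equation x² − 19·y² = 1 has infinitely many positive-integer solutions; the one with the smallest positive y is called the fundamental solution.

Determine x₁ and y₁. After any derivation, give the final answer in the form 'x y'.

[4; 2,1,3,1,2,8] for √19; ℓ=6 ⇒ convergent index 5
i=0: a=4 ⇒ p=4, q=1
i=1: a=2 ⇒ p=9, q=2
…
i=3: a=3 ⇒ p=48, q=11
i=4: a=1 ⇒ p=61, q=14
i=5: a=2 ⇒ p=170, q=39
(x₁, y₁) = (170, 39);  170² − 19·39² = 1 ✓

170 39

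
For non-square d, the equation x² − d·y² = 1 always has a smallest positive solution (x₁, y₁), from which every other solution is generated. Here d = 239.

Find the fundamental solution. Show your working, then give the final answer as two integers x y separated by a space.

√239 = [15; 2,5,1,2,4,15,4,2,1,5,2,30, …], period ℓ=12 (even) → k=11
a_0=15:  p_0=15·1+0=15,  q_0=15·0+1=1
a_1=2:  p_1=2·15+1=31,  q_1=2·1+0=2
…
a_4=2:  p_4=2·201+170=572,  q_4=2·13+11=37
…
a_6=15:  p_6=15·2489+572=37907,  q_6=15·161+37=2452
…
a_10=5:  p_10=5·500258+346141=2847431,  q_10=5·32359+22390=184185
a_11=2:  p_11=2·2847431+500258=6195120,  q_11=2·184185+32359=400729
fundamental: x₁=6195120, y₁=400729  (since 38379511814400 − 239·160583731441 = 1)

6195120 400729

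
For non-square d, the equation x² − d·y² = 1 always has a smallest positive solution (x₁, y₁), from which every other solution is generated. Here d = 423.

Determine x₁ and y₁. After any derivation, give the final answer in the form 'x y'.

4607 224

d=423: √d = [20; 1,1,3,4,3,1,1,40] (ℓ=8, even), read p_7/q_7
a_0=20:  p_0=20·1+0=20,  q_0=20·0+1=1
a_1=1:  p_1=1·20+1=21,  q_1=1·1+0=1
a_2=1:  p_2=1·21+20=41,  q_2=1·1+1=2
a_3=3:  p_3=3·41+21=144,  q_3=3·2+1=7
a_4=4:  p_4=4·144+41=617,  q_4=4·7+2=30
a_5=3:  p_5=3·617+144=1995,  q_5=3·30+7=97
a_6=1:  p_6=1·1995+617=2612,  q_6=1·97+30=127
a_7=1:  p_7=1·2612+1995=4607,  q_7=1·127+97=224
(x₁, y₁) = (4607, 224);  4607² − 423·224² = 1 ✓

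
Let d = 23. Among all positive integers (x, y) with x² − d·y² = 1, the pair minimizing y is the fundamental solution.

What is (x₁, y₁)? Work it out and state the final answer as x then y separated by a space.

√23 = [4; 1,3,1,8, …], period ℓ=4 (even) → k=3
i=0: a=4 ⇒ p=4, q=1
i=1: a=1 ⇒ p=5, q=1
i=2: a=3 ⇒ p=19, q=4
i=3: a=1 ⇒ p=24, q=5
fundamental: x₁=24, y₁=5  (since 576 − 23·25 = 1)

24 5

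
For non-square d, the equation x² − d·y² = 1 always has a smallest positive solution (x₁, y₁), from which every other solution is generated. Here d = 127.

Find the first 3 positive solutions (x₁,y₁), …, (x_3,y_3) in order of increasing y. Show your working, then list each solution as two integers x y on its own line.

√127 → a₀=11, period (3,1,2,2,7,11,7,2,2,1,3,22); ℓ=12 even so k=11
step 0: (11, 1)  from 11·(1,0) + (0,1)
step 1: (34, 3)  from 3·(11,1) + (1,0)
…
step 3: (124, 11)  from 2·(45,4) + (34,3)
step 4: (293, 26)  from 2·(124,11) + (45,4)
step 5: (2175, 193)  from 7·(293,26) + (124,11)
step 6: (24218, 2149)  from 11·(2175,193) + (293,26)
step 7: (171701, 15236)  from 7·(24218,2149) + (2175,193)
step 8: (367620, 32621)  from 2·(171701,15236) + (24218,2149)
…
step 10: (1274561, 113099)  from 1·(906941,80478) + (367620,32621)
step 11: (4730624, 419775)  from 3·(1274561,113099) + (906941,80478)
fundamental: x₁=4730624, y₁=419775  (since 22378803429376 − 127·176211050625 = 1)
(4730624+419775√127)^2 = 44757606858751 + 3971595379200√127
(4730624+419775√127)^3 = 423462818377139450624 + 37576248838264821825√127

4730624 419775
44757606858751 3971595379200
423462818377139450624 37576248838264821825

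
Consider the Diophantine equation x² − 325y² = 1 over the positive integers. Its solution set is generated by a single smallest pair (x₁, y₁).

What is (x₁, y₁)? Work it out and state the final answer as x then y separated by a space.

649 36

d=325: √d = [18; 36] (ℓ=1, odd), read p_1/q_1
a_0=18:  p_0=18·1+0=18,  q_0=18·0+1=1
a_1=36:  p_1=36·18+1=649,  q_1=36·1+0=36
(x₁, y₁) = (649, 36);  649² − 325·36² = 1 ✓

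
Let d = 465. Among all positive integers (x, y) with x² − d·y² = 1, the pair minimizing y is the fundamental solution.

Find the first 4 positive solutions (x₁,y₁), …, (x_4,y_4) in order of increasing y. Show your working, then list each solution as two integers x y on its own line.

15871 736
503777281 23362112
15990898437631 741560158368
507583097703505921 23538602523554944

√465 → a₀=21, period (1,1,3,2,2,2,3,1,1,42); ℓ=10 even so k=9
step 0: (21, 1)  from 21·(1,0) + (0,1)
…
step 8: (8949, 415)  from 1·(6922,321) + (2027,94)
step 9: (15871, 736)  from 1·(8949,415) + (6922,321)
fundamental: x₁=15871, y₁=736  (since 251888641 − 465·541696 = 1)
k=2:  x_2 = 15871·15871+465·736·736 = 503777281,  y_2 = 15871·736+736·15871 = 23362112
k=3:  x_3 = 15871·503777281+465·736·23362112 = 15990898437631,  y_3 = 15871·23362112+736·503777281 = 741560158368
k=4:  x_4 = 15871·15990898437631+465·736·741560158368 = 507583097703505921,  y_4 = 15871·741560158368+736·15990898437631 = 23538602523554944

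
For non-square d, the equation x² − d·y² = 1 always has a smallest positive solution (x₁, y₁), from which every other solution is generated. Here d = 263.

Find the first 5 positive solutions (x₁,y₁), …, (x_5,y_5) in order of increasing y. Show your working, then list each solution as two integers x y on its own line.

139128 8579
38713200767 2387158224
10772180392483224 664241098768765
2997423827252098776577 184829071176614315616
834051164465087816782726488 51429798028655751907276931

d=263: √d = [16; 4,1,1,1,1,15,1,1,1,1,4,32] (ℓ=12, even), read p_11/q_11
step 0: (16, 1)  from 16·(1,0) + (0,1)
…
step 2: (81, 5)  from 1·(65,4) + (16,1)
step 3: (146, 9)  from 1·(81,5) + (65,4)
…
step 5: (373, 23)  from 1·(227,14) + (146,9)
step 6: (5822, 359)  from 15·(373,23) + (227,14)
step 7: (6195, 382)  from 1·(5822,359) + (373,23)
step 8: (12017, 741)  from 1·(6195,382) + (5822,359)
step 9: (18212, 1123)  from 1·(12017,741) + (6195,382)
step 10: (30229, 1864)  from 1·(18212,1123) + (12017,741)
step 11: (139128, 8579)  from 4·(30229,1864) + (18212,1123)
fundamental: x₁=139128, y₁=8579  (since 19356600384 − 263·73599241 = 1)
(139128+8579√263)^2 = 38713200767 + 2387158224√263
(139128+8579√263)^3 = 10772180392483224 + 664241098768765√263
(139128+8579√263)^4 = 2997423827252098776577 + 184829071176614315616√263
(139128+8579√263)^5 = 834051164465087816782726488 + 51429798028655751907276931√263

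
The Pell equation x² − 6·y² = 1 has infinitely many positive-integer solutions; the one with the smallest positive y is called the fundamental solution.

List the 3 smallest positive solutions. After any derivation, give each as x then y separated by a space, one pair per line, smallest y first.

5 2
49 20
485 198

√6 = [2; 2,4, …], period ℓ=2 (even) → k=1
step 0: (2, 1)  from 2·(1,0) + (0,1)
step 1: (5, 2)  from 2·(2,1) + (1,0)
→ (5, 2).  Check: 5²=25, 6·2²=24, difference 1.
(x_2, y_2) = (5·5 + 6·2·2, 5·2 + 2·5) = (49, 20)
(x_3, y_3) = (5·49 + 6·2·20, 5·20 + 2·49) = (485, 198)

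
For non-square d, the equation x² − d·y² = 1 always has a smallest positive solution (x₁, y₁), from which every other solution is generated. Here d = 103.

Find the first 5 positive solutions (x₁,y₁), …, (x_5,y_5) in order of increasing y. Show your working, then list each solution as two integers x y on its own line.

d=103: √d = [10; 6,1,2,1,1,9,1,1,2,1,6,20] (ℓ=12, even), read p_11/q_11
k=0  a_k=10  p_k/q_k = 10/1
…
k=2  a_k=1  p_k/q_k = 71/7
k=3  a_k=2  p_k/q_k = 203/20
k=4  a_k=1  p_k/q_k = 274/27
k=5  a_k=1  p_k/q_k = 477/47
k=6  a_k=9  p_k/q_k = 4567/450
k=7  a_k=1  p_k/q_k = 5044/497
k=8  a_k=1  p_k/q_k = 9611/947
…
k=10  a_k=1  p_k/q_k = 33877/3338
k=11  a_k=6  p_k/q_k = 227528/22419
→ (227528, 22419).  Check: 227528²=51768990784, 103·22419²=51768990783, difference 1.
(x_2, y_2) = (227528·227528 + 103·22419·22419, 227528·22419 + 22419·227528) = (103537981567, 10201900464)
(x_3, y_3) = (227528·103537981567 + 103·22419·10201900464, 227528·10201900464 + 22419·103537981567) = (47115579739725224, 4642436017523565)
(x_4, y_4) = (227528·47115579739725224 + 103·22419·4642436017523565, 227528·4642436017523565 + 22419·47115579739725224) = (21440227253936863550977, 2112568364380001494176)
(x_5, y_5) = (227528·21440227253936863550977 + 103·22419·2112568364380001494176, 227528·2112568364380001494176 + 22419·21440227253936863550977) = (9756504053220377800313664488, 961336909616663523916230291)

227528 22419
103537981567 10201900464
47115579739725224 4642436017523565
21440227253936863550977 2112568364380001494176
9756504053220377800313664488 961336909616663523916230291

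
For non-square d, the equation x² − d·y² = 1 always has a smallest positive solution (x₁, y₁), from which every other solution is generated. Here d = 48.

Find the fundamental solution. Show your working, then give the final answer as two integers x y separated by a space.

√48 = [6; 1,12, …], period ℓ=2 (even) → k=1
i=0: a=6 ⇒ p=6, q=1
i=1: a=1 ⇒ p=7, q=1
→ (7, 1).  Check: 7²=49, 48·1²=48, difference 1.

7 1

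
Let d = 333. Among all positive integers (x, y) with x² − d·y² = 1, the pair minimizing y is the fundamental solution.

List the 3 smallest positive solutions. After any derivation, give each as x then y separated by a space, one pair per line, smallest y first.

d=333: √d = [18; 4,36] (ℓ=2, even), read p_1/q_1
i=0: a=18 ⇒ p=18, q=1
i=1: a=4 ⇒ p=73, q=4
→ (73, 4).  Check: 73²=5329, 333·4²=5328, difference 1.
(73+4√333)^2 = 10657 + 584√333
(73+4√333)^3 = 1555849 + 85260√333

73 4
10657 584
1555849 85260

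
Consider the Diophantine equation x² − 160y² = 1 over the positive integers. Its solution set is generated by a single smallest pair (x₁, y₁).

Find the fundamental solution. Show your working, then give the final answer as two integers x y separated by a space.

721 57

√160 → a₀=12, period (1,1,1,5,1,1,1,24); ℓ=8 even so k=7
i=0: a=12 ⇒ p=12, q=1
…
i=5: a=1 ⇒ p=253, q=20
i=6: a=1 ⇒ p=468, q=37
i=7: a=1 ⇒ p=721, q=57
(x₁, y₁) = (721, 57);  721² − 160·57² = 1 ✓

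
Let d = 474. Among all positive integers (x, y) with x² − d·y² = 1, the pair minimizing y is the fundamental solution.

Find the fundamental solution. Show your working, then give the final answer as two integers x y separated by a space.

193549 8890

√474 = [21; 1,3,2,1,1,…,3,1,42, …], period ℓ=14 (even) → k=13
a_0=21:  p_0=21·1+0=21,  q_0=21·0+1=1
…
a_4=1:  p_4=1·196+87=283,  q_4=1·9+4=13
…
a_6=1:  p_6=1·479+283=762,  q_6=1·22+13=35
…
a_8=1:  p_8=1·5051+762=5813,  q_8=1·232+35=267
a_9=1:  p_9=1·5813+5051=10864,  q_9=1·267+232=499
a_10=1:  p_10=1·10864+5813=16677,  q_10=1·499+267=766
…
a_12=3:  p_12=3·44218+16677=149331,  q_12=3·2031+766=6859
a_13=1:  p_13=1·149331+44218=193549,  q_13=1·6859+2031=8890
(x₁, y₁) = (193549, 8890);  193549² − 474·8890² = 1 ✓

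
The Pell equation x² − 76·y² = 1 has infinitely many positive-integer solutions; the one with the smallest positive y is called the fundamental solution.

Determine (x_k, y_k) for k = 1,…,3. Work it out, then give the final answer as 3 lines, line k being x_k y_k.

57799 6630
6681448801 766414740
772362118440199 88596011107890

[8; 1,2,1,1,5,4,5,1,1,2,1,16] for √76; ℓ=12 ⇒ convergent index 11
i=0: a=8 ⇒ p=8, q=1
i=1: a=1 ⇒ p=9, q=1
i=2: a=2 ⇒ p=26, q=3
i=3: a=1 ⇒ p=35, q=4
i=4: a=1 ⇒ p=61, q=7
i=5: a=5 ⇒ p=340, q=39
…
i=7: a=5 ⇒ p=7445, q=854
i=8: a=1 ⇒ p=8866, q=1017
…
i=10: a=2 ⇒ p=41488, q=4759
i=11: a=1 ⇒ p=57799, q=6630
(x₁, y₁) = (57799, 6630);  57799² − 76·6630² = 1 ✓
(x_2, y_2) = (57799·57799 + 76·6630·6630, 57799·6630 + 6630·57799) = (6681448801, 766414740)
(x_3, y_3) = (57799·6681448801 + 76·6630·766414740, 57799·766414740 + 6630·6681448801) = (772362118440199, 88596011107890)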